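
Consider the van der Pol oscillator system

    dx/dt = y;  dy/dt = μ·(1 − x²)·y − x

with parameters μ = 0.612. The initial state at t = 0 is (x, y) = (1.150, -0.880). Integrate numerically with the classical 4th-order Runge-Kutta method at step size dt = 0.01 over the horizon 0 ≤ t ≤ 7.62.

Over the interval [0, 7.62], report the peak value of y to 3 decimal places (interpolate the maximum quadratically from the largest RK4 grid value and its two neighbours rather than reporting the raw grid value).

max y = 2.276

t=0.000: state=(1.150, -0.880)
step 1 (dt=0.01): k1=(-0.880, -0.976), k2=(-0.885, -0.976), k3=(-0.885, -0.976), k4=(-0.890, -0.977); state += dt/6·(k1+2k2+2k3+k4)
t=0.010: state=(1.141, -0.890)
t=0.020: state=(1.132, -0.900)
t=0.030: state=(1.123, -0.909)
continuing one RK4 step at a time; state shown every 25 steps (Δt=0.25):
t=0.250: state=(0.899, -1.129)
t=0.500: state=(0.584, -1.401)
t=0.750: state=(0.196, -1.698)
t=1.000: state=(-0.264, -1.967)
t=1.250: state=(-0.773, -2.060)
t=1.500: state=(-1.262, -1.787)
t=1.750: state=(-1.636, -1.167)
t=2.000: state=(-1.840, -0.476)
t=2.250: state=(-1.888, 0.065)
t=2.500: state=(-1.822, 0.433)
t=2.750: state=(-1.680, 0.692)
t=3.000: state=(-1.480, 0.904)
t=3.250: state=(-1.228, 1.115)
t=3.500: state=(-0.921, 1.354)
t=3.750: state=(-0.547, 1.642)
t=4.000: state=(-0.096, 1.966)
t=4.250: state=(0.432, 2.233)
t=4.500: state=(0.996, 2.214)
t=4.750: state=(1.498, 1.723)
t=5.000: state=(1.833, 0.938)
t=5.250: state=(1.974, 0.230)
t=5.500: state=(1.967, -0.252)
t=5.750: state=(1.863, -0.562)
t=6.000: state=(1.693, -0.783)
t=6.250: state=(1.473, -0.977)
t=6.500: state=(1.204, -1.181)
t=6.750: state=(0.879, -1.424)
t=7.000: state=(0.487, -1.721)
t=7.250: state=(0.016, -2.051)
t=7.500: state=(-0.531, -2.292)
t=7.620: state=(-0.808, -2.304)
largest grid value and its neighbours: y(4.360)=2.27576, y(4.370)=2.27611, y(4.380)=2.27579
parabola through these three points peaks at t≈4.370 with y≈2.27611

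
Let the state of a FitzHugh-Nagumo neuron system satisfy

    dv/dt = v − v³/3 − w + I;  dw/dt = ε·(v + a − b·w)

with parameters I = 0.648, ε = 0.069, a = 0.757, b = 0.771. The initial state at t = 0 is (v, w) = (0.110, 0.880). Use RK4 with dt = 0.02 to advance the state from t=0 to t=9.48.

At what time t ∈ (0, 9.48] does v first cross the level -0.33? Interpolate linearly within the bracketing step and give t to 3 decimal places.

t=0.000: state=(0.110, 0.880)
step 1 (dt=0.02): k1=(-0.122, 0.013), k2=(-0.124, 0.013), k3=(-0.124, 0.013), k4=(-0.125, 0.013); state += dt/6·(k1+2k2+2k3+k4)
t=0.020: state=(0.108, 0.880)
t=0.040: state=(0.105, 0.881)
t=0.060: state=(0.102, 0.881)
continuing one RK4 step at a time; state shown every 25 steps (Δt=0.5):
t=0.500: state=(0.029, 0.885)
t=1.000: state=(-0.107, 0.887)
t=1.500: state=(-0.327, 0.882)
next step: t=1.520: state=(-0.338, 0.882) — v has crossed -0.33
linear interpolation between t=1.500 (-0.32729) and t=1.520 (-0.33838) → t≈1.505

t = 1.505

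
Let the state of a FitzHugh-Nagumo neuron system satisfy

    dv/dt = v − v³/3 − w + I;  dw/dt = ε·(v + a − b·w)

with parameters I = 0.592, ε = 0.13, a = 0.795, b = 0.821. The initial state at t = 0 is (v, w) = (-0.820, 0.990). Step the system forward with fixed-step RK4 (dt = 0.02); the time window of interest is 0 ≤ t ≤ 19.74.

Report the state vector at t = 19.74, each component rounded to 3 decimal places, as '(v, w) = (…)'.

(v, w) = (1.663, 0.837)

t=0.000: state=(-0.820, 0.990)
step 1 (dt=0.02): k1=(-1.034, -0.109), k2=(-1.036, -0.110), k3=(-1.036, -0.110), k4=(-1.038, -0.111); state += dt/6·(k1+2k2+2k3+k4)
t=0.020: state=(-0.841, 0.988)
t=0.040: state=(-0.862, 0.986)
t=0.060: state=(-0.882, 0.983)
continuing one RK4 step at a time; state shown every 50 steps (Δt=1):
t=1.000: state=(-1.643, 0.828)
t=2.000: state=(-1.764, 0.628)
t=3.000: state=(-1.700, 0.448)
t=4.000: state=(-1.616, 0.297)
t=5.000: state=(-1.530, 0.171)
t=6.000: state=(-1.445, 0.068)
t=7.000: state=(-1.360, -0.014)
t=8.000: state=(-1.276, -0.077)
t=9.000: state=(-1.190, -0.123)
t=10.000: state=(-1.102, -0.154)
t=11.000: state=(-1.010, -0.170)
t=12.000: state=(-0.909, -0.173)
t=13.000: state=(-0.793, -0.163)
t=14.000: state=(-0.646, -0.137)
t=15.000: state=(-0.426, -0.092)
t=16.000: state=(-0.013, -0.015)
t=17.000: state=(0.863, 0.133)
t=18.000: state=(1.668, 0.383)
t=19.000: state=(1.735, 0.656)
t=19.740: state=(1.663, 0.837)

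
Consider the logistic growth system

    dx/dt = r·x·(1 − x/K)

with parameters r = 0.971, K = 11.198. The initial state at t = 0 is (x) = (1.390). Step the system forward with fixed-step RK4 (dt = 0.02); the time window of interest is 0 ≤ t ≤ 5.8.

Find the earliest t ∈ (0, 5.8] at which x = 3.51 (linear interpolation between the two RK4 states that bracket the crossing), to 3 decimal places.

t = 1.205

t=0.000: state=(1.390)
step 1 (dt=0.02): k1=(1.182), k2=(1.191), k3=(1.191), k4=(1.199); state += dt/6·(k1+2k2+2k3+k4)
t=0.020: state=(1.414)
t=0.040: state=(1.438)
t=0.060: state=(1.462)
continuing one RK4 step at a time; state shown every 10 steps (Δt=0.2):
t=0.200: state=(1.644)
t=0.400: state=(1.936)
t=0.600: state=(2.267)
t=0.800: state=(2.638)
t=1.000: state=(3.049)
t=1.200: state=(3.499)
next step: t=1.220: state=(3.546) — x has crossed 3.51
linear interpolation between t=1.200 (3.49880) and t=1.220 (3.54569) → t≈1.205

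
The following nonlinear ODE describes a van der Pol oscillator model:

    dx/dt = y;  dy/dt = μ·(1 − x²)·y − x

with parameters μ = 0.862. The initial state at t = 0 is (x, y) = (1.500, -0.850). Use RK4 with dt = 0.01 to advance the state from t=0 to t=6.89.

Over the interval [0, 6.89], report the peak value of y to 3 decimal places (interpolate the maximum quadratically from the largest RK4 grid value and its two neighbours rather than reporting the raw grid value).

t=0.000: state=(1.500, -0.850)
step 1 (dt=0.01): k1=(-0.850, -0.584), k2=(-0.853, -0.586), k3=(-0.853, -0.586), k4=(-0.856, -0.588); state += dt/6·(k1+2k2+2k3+k4)
t=0.010: state=(1.491, -0.856)
t=0.020: state=(1.483, -0.862)
t=0.030: state=(1.474, -0.868)
continuing one RK4 step at a time; state shown every 25 steps (Δt=0.25):
t=0.250: state=(1.268, -1.013)
t=0.500: state=(0.989, -1.229)
t=0.750: state=(0.646, -1.530)
t=1.000: state=(0.215, -1.937)
t=1.250: state=(-0.326, -2.378)
t=1.500: state=(-0.950, -2.522)
t=1.750: state=(-1.523, -1.935)
t=2.000: state=(-1.880, -0.917)
t=2.250: state=(-2.003, -0.134)
t=2.500: state=(-1.977, 0.299)
t=2.750: state=(-1.870, 0.533)
t=3.000: state=(-1.717, 0.688)
t=3.250: state=(-1.527, 0.828)
t=3.500: state=(-1.301, 0.986)
t=3.750: state=(-1.030, 1.194)
t=4.000: state=(-0.698, 1.481)
t=4.250: state=(-0.281, 1.874)
t=4.500: state=(0.244, 2.323)
t=4.750: state=(0.862, 2.538)
t=5.000: state=(1.453, 2.058)
t=5.250: state=(1.845, 1.054)
t=5.500: state=(1.997, 0.219)
t=5.750: state=(1.986, -0.254)
t=6.000: state=(1.888, -0.507)
t=6.250: state=(1.740, -0.669)
t=6.500: state=(1.555, -0.808)
t=6.750: state=(1.335, -0.962)
t=6.890: state=(1.193, -1.066)
largest grid value and its neighbours: y(4.710)=2.54068, y(4.720)=2.54176, y(4.730)=2.54171
parabola through these three points peaks at t≈4.725 with y≈2.54187

max y = 2.542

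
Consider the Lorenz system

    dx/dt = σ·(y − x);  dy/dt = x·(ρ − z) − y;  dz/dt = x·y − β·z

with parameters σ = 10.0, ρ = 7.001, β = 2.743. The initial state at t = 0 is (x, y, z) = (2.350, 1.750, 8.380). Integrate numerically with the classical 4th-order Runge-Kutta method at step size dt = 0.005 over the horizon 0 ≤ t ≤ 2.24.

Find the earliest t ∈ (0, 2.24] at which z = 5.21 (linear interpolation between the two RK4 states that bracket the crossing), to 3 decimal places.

t = 0.206

t=0.000: state=(2.350, 1.750, 8.380)
step 1 (dt=0.005): k1=(-6.000, -4.991, -18.874), k2=(-5.975, -4.847, -18.800), k3=(-5.972, -4.848, -18.799), k4=(-5.944, -4.707, -18.725); state += dt/6·(k1+2k2+2k3+k4)
t=0.005: state=(2.320, 1.726, 8.286)
t=0.010: state=(2.291, 1.703, 8.193)
t=0.015: state=(2.261, 1.681, 8.100)
continuing one RK4 step at a time; state shown every 20 steps (Δt=0.1):
t=0.100: state=(1.851, 1.483, 6.656)
t=0.200: state=(1.619, 1.514, 5.280)
t=0.205: state=(1.614, 1.521, 5.221)
next step: t=0.210: state=(1.610, 1.528, 5.162) — z has crossed 5.21
linear interpolation between t=0.205 (5.22071) and t=0.210 (5.16179) → t≈0.206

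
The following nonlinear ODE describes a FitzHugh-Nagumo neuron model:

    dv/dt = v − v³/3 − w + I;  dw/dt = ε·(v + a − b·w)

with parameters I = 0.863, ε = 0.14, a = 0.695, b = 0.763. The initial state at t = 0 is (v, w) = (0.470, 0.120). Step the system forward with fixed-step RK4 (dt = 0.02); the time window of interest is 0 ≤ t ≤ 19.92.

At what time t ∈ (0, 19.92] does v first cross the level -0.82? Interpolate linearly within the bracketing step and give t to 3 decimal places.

t = 11.915

t=0.000: state=(0.470, 0.120)
step 1 (dt=0.02): k1=(1.178, 0.150), k2=(1.186, 0.152), k3=(1.186, 0.152), k4=(1.194, 0.153); state += dt/6·(k1+2k2+2k3+k4)
t=0.020: state=(0.494, 0.123)
t=0.040: state=(0.518, 0.126)
t=0.060: state=(0.542, 0.129)
continuing one RK4 step at a time; state shown every 50 steps (Δt=1):
t=1.000: state=(1.635, 0.347)
t=2.000: state=(1.849, 0.644)
t=3.000: state=(1.762, 0.911)
t=4.000: state=(1.648, 1.137)
t=5.000: state=(1.528, 1.325)
t=6.000: state=(1.401, 1.477)
t=7.000: state=(1.265, 1.597)
t=8.000: state=(1.110, 1.685)
t=9.000: state=(0.920, 1.742)
t=10.000: state=(0.650, 1.763)
t=11.000: state=(0.158, 1.734)
t=11.900: state=(-0.799, 1.625)
next step: t=11.920: state=(-0.827, 1.622) — v has crossed -0.82
linear interpolation between t=11.900 (-0.79936) and t=11.920 (-0.82725) → t≈11.915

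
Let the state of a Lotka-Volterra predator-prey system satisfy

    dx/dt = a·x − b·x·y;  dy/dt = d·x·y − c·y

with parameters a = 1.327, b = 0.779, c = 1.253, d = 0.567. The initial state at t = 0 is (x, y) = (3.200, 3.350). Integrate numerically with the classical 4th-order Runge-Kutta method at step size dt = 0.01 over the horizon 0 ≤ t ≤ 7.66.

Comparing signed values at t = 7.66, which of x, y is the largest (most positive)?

largest component: x

t=0.000: state=(3.200, 3.350)
step 1 (dt=0.01): k1=(-4.104, 1.881), k2=(-4.101, 1.847), k3=(-4.101, 1.847), k4=(-4.097, 1.813); state += dt/6·(k1+2k2+2k3+k4)
t=0.010: state=(3.159, 3.368)
t=0.020: state=(3.118, 3.386)
t=0.030: state=(3.077, 3.403)
continuing one RK4 step at a time; state shown every 25 steps (Δt=0.25):
t=0.250: state=(2.251, 3.595)
t=0.500: state=(1.573, 3.434)
t=0.750: state=(1.164, 3.040)
t=1.000: state=(0.939, 2.575)
t=1.250: state=(0.828, 2.132)
t=1.500: state=(0.792, 1.747)
t=1.750: state=(0.810, 1.430)
t=2.000: state=(0.877, 1.177)
t=2.250: state=(0.991, 0.982)
t=2.500: state=(1.158, 0.835)
t=2.750: state=(1.386, 0.731)
t=3.000: state=(1.687, 0.664)
t=3.250: state=(2.073, 0.633)
t=3.500: state=(2.554, 0.641)
t=3.750: state=(3.125, 0.700)
t=4.000: state=(3.756, 0.834)
t=4.250: state=(4.353, 1.084)
t=4.500: state=(4.725, 1.515)
t=4.750: state=(4.618, 2.162)
t=5.000: state=(3.924, 2.913)
t=5.250: state=(2.921, 3.463)
t=5.500: state=(2.034, 3.586)
t=5.750: state=(1.438, 3.341)
t=6.000: state=(1.088, 2.914)
t=6.250: state=(0.899, 2.449)
t=6.500: state=(0.812, 2.019)
t=6.750: state=(0.792, 1.653)
t=7.000: state=(0.824, 1.354)
t=7.250: state=(0.903, 1.118)
t=7.500: state=(1.031, 0.937)
t=7.660: state=(1.141, 0.846)
compare at T: x=1.141, y=0.846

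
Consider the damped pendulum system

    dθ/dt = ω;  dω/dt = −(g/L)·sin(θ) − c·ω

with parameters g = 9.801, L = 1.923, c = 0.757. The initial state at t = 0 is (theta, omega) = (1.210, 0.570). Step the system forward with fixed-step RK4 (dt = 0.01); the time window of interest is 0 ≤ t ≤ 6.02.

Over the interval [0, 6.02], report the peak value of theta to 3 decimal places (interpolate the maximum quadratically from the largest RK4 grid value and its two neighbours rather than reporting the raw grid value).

t=0.000: state=(1.210, 0.570)
step 1 (dt=0.01): k1=(0.570, -5.200), k2=(0.544, -5.185), k3=(0.544, -5.185), k4=(0.518, -5.171); state += dt/6·(k1+2k2+2k3+k4)
t=0.010: state=(1.215, 0.518)
t=0.020: state=(1.220, 0.467)
t=0.030: state=(1.225, 0.415)
continuing one RK4 step at a time; state shown every 20 steps (Δt=0.2):
t=0.200: state=(1.224, -0.403)
t=0.400: state=(1.060, -1.210)
t=0.600: state=(0.756, -1.786)
t=0.800: state=(0.367, -2.035)
t=1.000: state=(-0.032, -1.899)
t=1.200: state=(-0.370, -1.433)
t=1.400: state=(-0.593, -0.783)
t=1.600: state=(-0.681, -0.101)
t=1.800: state=(-0.639, 0.500)
t=2.000: state=(-0.492, 0.941)
t=2.200: state=(-0.277, 1.164)
t=2.400: state=(-0.042, 1.147)
t=2.600: state=(0.167, 0.921)
t=2.800: state=(0.317, 0.558)
t=3.000: state=(0.387, 0.146)
t=3.200: state=(0.378, -0.233)
t=3.400: state=(0.301, -0.518)
t=3.600: state=(0.179, -0.671)
t=3.800: state=(0.042, -0.679)
t=4.000: state=(-0.084, -0.561)
t=4.200: state=(-0.176, -0.355)
t=4.400: state=(-0.223, -0.113)
t=4.600: state=(-0.223, 0.116)
t=4.800: state=(-0.181, 0.291)
t=5.000: state=(-0.111, 0.389)
t=5.200: state=(-0.031, 0.400)
t=5.400: state=(0.044, 0.336)
t=5.600: state=(0.100, 0.219)
t=5.800: state=(0.130, 0.077)
t=6.000: state=(0.131, -0.059)
t=6.020: state=(0.130, -0.071)
largest grid value and its neighbours: theta(0.100)=1.24152, theta(0.110)=1.24193, theta(0.120)=1.24186
parabola through these three points peaks at t≈0.114 with theta≈1.24196

max theta = 1.242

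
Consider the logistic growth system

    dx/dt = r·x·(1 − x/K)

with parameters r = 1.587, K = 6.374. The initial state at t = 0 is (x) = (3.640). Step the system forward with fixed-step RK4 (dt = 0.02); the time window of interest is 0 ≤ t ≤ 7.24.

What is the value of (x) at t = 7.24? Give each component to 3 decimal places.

t=0.000: state=(3.640)
step 1 (dt=0.02): k1=(2.478), k2=(2.472), k3=(2.472), k4=(2.466); state += dt/6·(k1+2k2+2k3+k4)
t=0.020: state=(3.689)
t=0.040: state=(3.739)
t=0.060: state=(3.788)
continuing one RK4 step at a time; state shown every 25 steps (Δt=0.5):
t=0.500: state=(4.758)
t=1.000: state=(5.525)
t=1.500: state=(5.960)
t=2.000: state=(6.180)
t=2.500: state=(6.285)
t=3.000: state=(6.333)
t=3.500: state=(6.356)
t=4.000: state=(6.366)
t=4.500: state=(6.370)
t=5.000: state=(6.372)
t=5.500: state=(6.373)
t=6.000: state=(6.374)
t=6.500: state=(6.374)
t=7.000: state=(6.374)
t=7.240: state=(6.374)

(x) = (6.374)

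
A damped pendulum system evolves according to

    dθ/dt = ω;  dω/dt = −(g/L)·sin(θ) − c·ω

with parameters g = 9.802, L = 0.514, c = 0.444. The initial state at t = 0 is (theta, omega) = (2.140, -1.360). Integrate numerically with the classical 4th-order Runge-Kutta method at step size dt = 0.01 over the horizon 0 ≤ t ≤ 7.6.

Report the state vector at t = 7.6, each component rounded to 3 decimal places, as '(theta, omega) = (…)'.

(theta, omega) = (0.305, 0.682)

t=0.000: state=(2.140, -1.360)
step 1 (dt=0.01): k1=(-1.360, -15.459), k2=(-1.437, -15.495), k3=(-1.437, -15.498), k4=(-1.515, -15.537); state += dt/6·(k1+2k2+2k3+k4)
t=0.010: state=(2.126, -1.515)
t=0.020: state=(2.110, -1.671)
t=0.030: state=(2.092, -1.828)
continuing one RK4 step at a time; state shown every 25 steps (Δt=0.25):
t=0.250: state=(1.291, -5.482)
t=0.500: state=(-0.376, -6.715)
t=0.750: state=(-1.548, -2.277)
t=1.000: state=(-1.514, 2.462)
t=1.250: state=(-0.408, 5.860)
t=1.500: state=(0.936, 3.933)
t=1.750: state=(1.342, -0.716)
t=2.000: state=(0.645, -4.509)
t=2.250: state=(-0.553, -4.146)
t=2.500: state=(-1.117, -0.156)
t=2.750: state=(-0.660, 3.526)
t=3.000: state=(0.355, 3.794)
t=3.250: state=(0.925, 0.475)
t=3.500: state=(0.593, -2.878)
t=3.750: state=(-0.263, -3.297)
t=4.000: state=(-0.774, -0.493)
t=4.250: state=(-0.501, 2.446)
t=4.500: state=(0.227, 2.795)
t=4.750: state=(0.655, 0.369)
t=5.000: state=(0.406, -2.140)
t=5.250: state=(-0.215, -2.330)
t=5.500: state=(-0.557, -0.194)
t=5.750: state=(-0.317, 1.901)
t=6.000: state=(0.213, 1.912)
t=6.250: state=(0.474, 0.016)
t=6.500: state=(0.238, -1.696)
t=6.750: state=(-0.212, -1.541)
t=7.000: state=(-0.401, 0.141)
t=7.250: state=(-0.169, 1.508)
t=7.500: state=(0.209, 1.217)
t=7.600: state=(0.305, 0.682)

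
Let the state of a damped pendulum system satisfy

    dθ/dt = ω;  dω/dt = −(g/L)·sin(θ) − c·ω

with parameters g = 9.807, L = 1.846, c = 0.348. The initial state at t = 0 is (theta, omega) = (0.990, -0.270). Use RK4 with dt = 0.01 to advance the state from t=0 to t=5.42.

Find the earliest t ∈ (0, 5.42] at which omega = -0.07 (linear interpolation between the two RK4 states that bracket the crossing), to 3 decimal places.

t=0.000: state=(0.990, -0.270)
step 1 (dt=0.01): k1=(-0.270, -4.347), k2=(-0.292, -4.336), k3=(-0.292, -4.336), k4=(-0.313, -4.324); state += dt/6·(k1+2k2+2k3+k4)
t=0.010: state=(0.987, -0.313)
t=0.020: state=(0.984, -0.356)
t=0.030: state=(0.980, -0.399)
continuing one RK4 step at a time; state shown every 20 steps (Δt=0.2):
t=0.200: state=(0.853, -1.076)
t=0.400: state=(0.573, -1.680)
t=0.600: state=(0.203, -1.955)
t=0.800: state=(-0.182, -1.830)
t=1.000: state=(-0.505, -1.353)
t=1.200: state=(-0.709, -0.667)
t=1.350: state=(-0.767, -0.106)
next step: t=1.360: state=(-0.768, -0.069) — omega has crossed -0.07
linear interpolation between t=1.350 (-0.10609) and t=1.360 (-0.06889) → t≈1.360

t = 1.360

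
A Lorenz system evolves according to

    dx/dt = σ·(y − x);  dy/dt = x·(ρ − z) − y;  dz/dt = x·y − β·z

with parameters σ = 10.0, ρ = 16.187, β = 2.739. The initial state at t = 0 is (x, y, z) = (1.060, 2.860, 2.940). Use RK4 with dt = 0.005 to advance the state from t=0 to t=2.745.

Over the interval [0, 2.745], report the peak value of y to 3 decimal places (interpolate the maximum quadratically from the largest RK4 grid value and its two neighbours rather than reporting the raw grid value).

t=0.000: state=(1.060, 2.860, 2.940)
step 1 (dt=0.005): k1=(18.000, 11.182, -5.021), k2=(17.830, 11.764, -4.827), k3=(17.848, 11.756, -4.828), k4=(17.695, 12.333, -4.632); state += dt/6·(k1+2k2+2k3+k4)
t=0.005: state=(1.149, 2.919, 2.916)
t=0.010: state=(1.237, 2.983, 2.894)
t=0.015: state=(1.324, 3.053, 2.874)
continuing one RK4 step at a time; state shown every 20 steps (Δt=0.1):
t=0.100: state=(2.900, 5.079, 2.932)
t=0.200: state=(5.821, 9.590, 5.049)
t=0.300: state=(10.137, 14.370, 12.677)
t=0.400: state=(11.982, 10.398, 23.103)
t=0.500: state=(7.632, 1.990, 22.775)
t=0.600: state=(2.982, -0.291, 17.566)
t=0.700: state=(0.923, -0.183, 13.312)
t=0.800: state=(0.317, 0.057, 10.120)
t=0.900: state=(0.214, 0.220, 7.698)
t=1.000: state=(0.285, 0.416, 5.860)
t=1.100: state=(0.486, 0.773, 4.476)
t=1.200: state=(0.904, 1.488, 3.471)
t=1.300: state=(1.757, 2.949, 2.895)
t=1.400: state=(3.483, 5.862, 3.204)
t=1.500: state=(6.723, 10.832, 6.212)
t=1.600: state=(10.997, 14.514, 15.284)
t=1.700: state=(11.410, 8.217, 24.047)
t=1.800: state=(6.400, 1.053, 21.615)
t=1.900: state=(2.351, -0.292, 16.496)
t=2.000: state=(0.746, -0.075, 12.517)
t=2.100: state=(0.318, 0.160, 9.520)
t=2.200: state=(0.289, 0.358, 7.245)
t=2.300: state=(0.432, 0.653, 5.525)
t=2.400: state=(0.760, 1.220, 4.249)
t=2.500: state=(1.428, 2.360, 3.401)
t=2.600: state=(2.779, 4.649, 3.225)
t=2.700: state=(5.397, 8.855, 4.875)
t=2.745: state=(7.122, 11.292, 6.995)
largest grid value and its neighbours: y(0.315)=14.56784, y(0.320)=14.57630, y(0.325)=14.55359
parabola through these three points peaks at t≈0.319 with y≈14.57712

max y = 14.577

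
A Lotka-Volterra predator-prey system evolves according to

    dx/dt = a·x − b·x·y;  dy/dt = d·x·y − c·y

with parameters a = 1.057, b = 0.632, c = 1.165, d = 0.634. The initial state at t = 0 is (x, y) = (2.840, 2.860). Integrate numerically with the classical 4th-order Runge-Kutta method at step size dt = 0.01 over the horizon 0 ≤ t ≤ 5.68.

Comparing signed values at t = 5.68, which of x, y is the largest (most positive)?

t=0.000: state=(2.840, 2.860)
step 1 (dt=0.01): k1=(-2.131, 1.818), k2=(-2.140, 1.804), k3=(-2.140, 1.804), k4=(-2.148, 1.790); state += dt/6·(k1+2k2+2k3+k4)
t=0.010: state=(2.819, 2.878)
t=0.020: state=(2.797, 2.896)
t=0.030: state=(2.775, 2.913)
continuing one RK4 step at a time; state shown every 20 steps (Δt=0.2):
t=0.200: state=(2.395, 3.158)
t=0.400: state=(1.964, 3.296)
t=0.600: state=(1.600, 3.270)
t=0.800: state=(1.319, 3.115)
t=1.000: state=(1.115, 2.877)
t=1.200: state=(0.974, 2.600)
t=1.400: state=(0.882, 2.316)
t=1.600: state=(0.828, 2.044)
t=1.800: state=(0.802, 1.795)
t=2.000: state=(0.801, 1.573)
t=2.200: state=(0.822, 1.381)
t=2.400: state=(0.862, 1.217)
t=2.600: state=(0.921, 1.079)
t=2.800: state=(1.000, 0.965)
t=3.000: state=(1.100, 0.873)
t=3.200: state=(1.223, 0.802)
t=3.400: state=(1.370, 0.748)
t=3.600: state=(1.544, 0.713)
t=3.800: state=(1.745, 0.695)
t=4.000: state=(1.974, 0.697)
t=4.200: state=(2.231, 0.721)
t=4.400: state=(2.509, 0.771)
t=4.600: state=(2.798, 0.855)
t=4.800: state=(3.079, 0.983)
t=5.000: state=(3.323, 1.169)
t=5.200: state=(3.486, 1.428)
t=5.400: state=(3.522, 1.767)
t=5.600: state=(3.394, 2.174)
t=5.680: state=(3.295, 2.347)
compare at T: x=3.295, y=2.347

largest component: x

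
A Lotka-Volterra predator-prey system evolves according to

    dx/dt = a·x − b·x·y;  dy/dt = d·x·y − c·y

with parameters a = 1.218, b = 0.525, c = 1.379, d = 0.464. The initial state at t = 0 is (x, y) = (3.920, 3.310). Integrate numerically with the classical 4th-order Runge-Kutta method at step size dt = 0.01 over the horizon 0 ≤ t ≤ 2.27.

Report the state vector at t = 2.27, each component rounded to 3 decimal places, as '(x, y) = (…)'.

(x, y) = (2.018, 1.697)

t=0.000: state=(3.920, 3.310)
step 1 (dt=0.01): k1=(-2.037, 1.456), k2=(-2.047, 1.444), k3=(-2.047, 1.443), k4=(-2.056, 1.431); state += dt/6·(k1+2k2+2k3+k4)
t=0.010: state=(3.900, 3.324)
t=0.020: state=(3.879, 3.339)
t=0.030: state=(3.858, 3.353)
continuing one RK4 step at a time; state shown every 10 steps (Δt=0.1):
t=0.100: state=(3.708, 3.442)
t=0.200: state=(3.486, 3.543)
t=0.300: state=(3.263, 3.610)
t=0.400: state=(3.046, 3.641)
t=0.500: state=(2.842, 3.636)
t=0.600: state=(2.655, 3.598)
t=0.700: state=(2.487, 3.532)
t=0.800: state=(2.339, 3.441)
t=0.900: state=(2.211, 3.331)
t=1.000: state=(2.104, 3.207)
t=1.100: state=(2.015, 3.074)
t=1.200: state=(1.944, 2.935)
t=1.300: state=(1.889, 2.795)
t=1.400: state=(1.849, 2.655)
t=1.500: state=(1.823, 2.519)
t=1.600: state=(1.811, 2.387)
t=1.700: state=(1.810, 2.262)
t=1.800: state=(1.822, 2.144)
t=1.900: state=(1.844, 2.033)
t=2.000: state=(1.877, 1.931)
t=2.100: state=(1.920, 1.837)
t=2.200: state=(1.974, 1.752)
t=2.270: state=(2.018, 1.697)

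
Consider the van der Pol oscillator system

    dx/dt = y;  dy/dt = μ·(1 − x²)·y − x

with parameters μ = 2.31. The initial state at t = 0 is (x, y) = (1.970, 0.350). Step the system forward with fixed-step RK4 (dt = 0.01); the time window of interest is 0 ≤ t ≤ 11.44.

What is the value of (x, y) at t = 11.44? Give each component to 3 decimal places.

(x, y) = (-1.009, -4.190)

t=0.000: state=(1.970, 0.350)
step 1 (dt=0.01): k1=(0.350, -4.299), k2=(0.329, -4.163), k3=(0.329, -4.167), k4=(0.308, -4.034); state += dt/6·(k1+2k2+2k3+k4)
t=0.010: state=(1.973, 0.308)
t=0.020: state=(1.976, 0.269)
t=0.030: state=(1.979, 0.233)
continuing one RK4 step at a time; state shown every 50 steps (Δt=0.5):
t=0.500: state=(1.915, -0.278)
t=1.000: state=(1.759, -0.341)
t=1.500: state=(1.572, -0.410)
t=2.000: state=(1.339, -0.536)
t=2.500: state=(1.009, -0.834)
t=3.000: state=(0.391, -1.887)
t=3.500: state=(-1.228, -4.002)
t=4.000: state=(-2.022, 0.005)
t=4.500: state=(-1.916, 0.291)
t=5.000: state=(-1.757, 0.342)
t=5.500: state=(-1.571, 0.411)
t=6.000: state=(-1.337, 0.537)
t=6.500: state=(-1.006, 0.837)
t=7.000: state=(-0.385, 1.901)
t=7.500: state=(1.242, 3.981)
t=8.000: state=(2.022, -0.012)
t=8.500: state=(1.915, -0.291)
t=9.000: state=(1.756, -0.342)
t=9.500: state=(1.569, -0.411)
t=10.000: state=(1.336, -0.539)
t=10.500: state=(1.003, -0.840)
t=11.000: state=(0.378, -1.916)
t=11.440: state=(-1.009, -4.190)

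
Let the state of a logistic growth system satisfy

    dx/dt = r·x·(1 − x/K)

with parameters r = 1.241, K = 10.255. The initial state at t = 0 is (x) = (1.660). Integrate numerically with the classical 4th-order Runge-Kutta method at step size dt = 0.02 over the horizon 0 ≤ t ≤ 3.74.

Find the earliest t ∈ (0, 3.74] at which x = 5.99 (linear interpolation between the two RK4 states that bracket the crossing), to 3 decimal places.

t = 1.599

t=0.000: state=(1.660)
step 1 (dt=0.02): k1=(1.727), k2=(1.741), k3=(1.741), k4=(1.756); state += dt/6·(k1+2k2+2k3+k4)
t=0.020: state=(1.695)
t=0.040: state=(1.730)
t=0.060: state=(1.766)
continuing one RK4 step at a time; state shown every 10 steps (Δt=0.2):
t=0.200: state=(2.035)
t=0.400: state=(2.470)
t=0.600: state=(2.965)
t=0.800: state=(3.514)
t=1.000: state=(4.107)
t=1.200: state=(4.730)
t=1.400: state=(5.366)
t=1.580: state=(5.932)
next step: t=1.600: state=(5.994) — x has crossed 5.99
linear interpolation between t=1.580 (5.93201) and t=1.600 (5.99395) → t≈1.599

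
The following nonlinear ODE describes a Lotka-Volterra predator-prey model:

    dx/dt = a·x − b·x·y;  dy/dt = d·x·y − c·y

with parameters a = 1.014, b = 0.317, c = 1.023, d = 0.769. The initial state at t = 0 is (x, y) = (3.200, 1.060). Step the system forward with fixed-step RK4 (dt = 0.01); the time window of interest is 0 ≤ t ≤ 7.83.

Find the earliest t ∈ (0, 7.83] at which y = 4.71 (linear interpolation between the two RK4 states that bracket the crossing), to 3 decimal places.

t = 0.777

t=0.000: state=(3.200, 1.060)
step 1 (dt=0.01): k1=(2.170, 1.524), k2=(2.169, 1.544), k3=(2.169, 1.544), k4=(2.168, 1.564); state += dt/6·(k1+2k2+2k3+k4)
t=0.010: state=(3.222, 1.075)
t=0.020: state=(3.243, 1.091)
t=0.030: state=(3.265, 1.108)
continuing one RK4 step at a time; state shown every 50 steps (Δt=0.5):
t=0.500: state=(4.071, 2.629)
t=0.770: state=(3.951, 4.642)
next step: t=0.780: state=(3.933, 4.736) — y has crossed 4.71
linear interpolation between t=0.770 (4.64212) and t=0.780 (4.73630) → t≈0.777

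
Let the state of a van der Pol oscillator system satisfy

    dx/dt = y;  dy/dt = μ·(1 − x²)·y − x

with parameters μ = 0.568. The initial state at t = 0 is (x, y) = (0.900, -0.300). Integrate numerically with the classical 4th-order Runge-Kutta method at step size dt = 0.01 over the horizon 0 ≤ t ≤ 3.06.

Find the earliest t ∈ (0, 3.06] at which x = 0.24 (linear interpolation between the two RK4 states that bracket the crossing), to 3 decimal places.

t=0.000: state=(0.900, -0.300)
step 1 (dt=0.01): k1=(-0.300, -0.932), k2=(-0.305, -0.932), k3=(-0.305, -0.932), k4=(-0.309, -0.931); state += dt/6·(k1+2k2+2k3+k4)
t=0.010: state=(0.897, -0.309)
t=0.020: state=(0.894, -0.319)
t=0.030: state=(0.891, -0.328)
continuing one RK4 step at a time; state shown every 10 steps (Δt=0.1):
t=0.100: state=(0.865, -0.393)
t=0.200: state=(0.821, -0.484)
t=0.300: state=(0.769, -0.575)
t=0.400: state=(0.707, -0.665)
t=0.500: state=(0.636, -0.754)
t=0.600: state=(0.556, -0.843)
t=0.700: state=(0.467, -0.931)
t=0.800: state=(0.369, -1.019)
t=0.900: state=(0.263, -1.105)
t=0.920: state=(0.241, -1.122)
next step: t=0.930: state=(0.230, -1.130) — x has crossed 0.24
linear interpolation between t=0.920 (0.24099) and t=0.930 (0.22973) → t≈0.921

t = 0.921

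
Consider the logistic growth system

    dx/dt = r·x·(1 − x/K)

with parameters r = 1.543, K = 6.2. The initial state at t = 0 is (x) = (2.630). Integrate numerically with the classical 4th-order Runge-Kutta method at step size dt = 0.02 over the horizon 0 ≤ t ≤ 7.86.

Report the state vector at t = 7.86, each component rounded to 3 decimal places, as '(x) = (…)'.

(x) = (6.200)

t=0.000: state=(2.630)
step 1 (dt=0.02): k1=(2.337), k2=(2.342), k3=(2.342), k4=(2.347); state += dt/6·(k1+2k2+2k3+k4)
t=0.020: state=(2.677)
t=0.040: state=(2.724)
t=0.060: state=(2.771)
continuing one RK4 step at a time; state shown every 25 steps (Δt=0.5):
t=0.500: state=(3.809)
t=1.000: state=(4.806)
t=1.500: state=(5.467)
t=2.000: state=(5.838)
t=2.500: state=(6.027)
t=3.000: state=(6.119)
t=3.500: state=(6.162)
t=4.000: state=(6.182)
t=4.500: state=(6.192)
t=5.000: state=(6.196)
t=5.500: state=(6.198)
t=6.000: state=(6.199)
t=6.500: state=(6.200)
t=7.000: state=(6.200)
t=7.500: state=(6.200)
t=7.860: state=(6.200)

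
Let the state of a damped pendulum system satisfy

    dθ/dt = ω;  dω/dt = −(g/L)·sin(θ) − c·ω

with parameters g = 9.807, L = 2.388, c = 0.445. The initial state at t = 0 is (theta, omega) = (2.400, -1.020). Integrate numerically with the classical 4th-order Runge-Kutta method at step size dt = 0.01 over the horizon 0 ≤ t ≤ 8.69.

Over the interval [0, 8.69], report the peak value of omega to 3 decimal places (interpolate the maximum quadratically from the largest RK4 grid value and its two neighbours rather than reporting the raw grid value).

t=0.000: state=(2.400, -1.020)
step 1 (dt=0.01): k1=(-1.020, -2.320), k2=(-1.032, -2.330), k3=(-1.032, -2.330), k4=(-1.043, -2.341); state += dt/6·(k1+2k2+2k3+k4)
t=0.010: state=(2.390, -1.043)
t=0.020: state=(2.379, -1.067)
t=0.030: state=(2.368, -1.091)
continuing one RK4 step at a time; state shown every 50 steps (Δt=0.5):
t=0.500: state=(1.556, -2.424)
t=1.000: state=(0.071, -3.161)
t=1.500: state=(-1.163, -1.496)
t=2.000: state=(-1.372, 0.598)
t=2.500: state=(-0.665, 2.056)
t=3.000: state=(0.393, 1.831)
t=3.500: state=(0.931, 0.240)
t=4.000: state=(0.665, -1.190)
t=4.500: state=(-0.066, -1.481)
t=5.000: state=(-0.596, -0.507)
t=5.500: state=(-0.543, 0.660)
t=6.000: state=(-0.062, 1.087)
t=6.500: state=(0.373, 0.529)
t=7.000: state=(0.414, -0.346)
t=7.500: state=(0.105, -0.769)
t=8.000: state=(-0.230, -0.467)
t=8.500: state=(-0.306, 0.163)
t=8.690: state=(-0.256, 0.359)
largest grid value and its neighbours: omega(2.690)=2.21907, omega(2.700)=2.21908, omega(2.710)=2.21822
parabola through these three points peaks at t≈2.695 with omega≈2.21919

max omega = 2.219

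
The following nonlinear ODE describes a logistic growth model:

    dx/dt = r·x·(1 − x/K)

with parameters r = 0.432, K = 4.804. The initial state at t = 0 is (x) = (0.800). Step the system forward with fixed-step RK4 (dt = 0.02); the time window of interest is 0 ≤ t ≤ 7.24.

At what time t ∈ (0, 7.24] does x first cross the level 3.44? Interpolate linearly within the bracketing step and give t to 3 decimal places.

t = 5.869

t=0.000: state=(0.800)
step 1 (dt=0.02): k1=(0.288), k2=(0.289), k3=(0.289), k4=(0.290); state += dt/6·(k1+2k2+2k3+k4)
t=0.020: state=(0.806)
t=0.040: state=(0.812)
t=0.060: state=(0.817)
continuing one RK4 step at a time; state shown every 25 steps (Δt=0.5):
t=0.500: state=(0.955)
t=1.000: state=(1.131)
t=1.500: state=(1.328)
t=2.000: state=(1.545)
t=2.500: state=(1.779)
t=3.000: state=(2.027)
t=3.500: state=(2.284)
t=4.000: state=(2.543)
t=4.500: state=(2.799)
t=5.000: state=(3.046)
t=5.500: state=(3.279)
t=5.860: state=(3.436)
next step: t=5.880: state=(3.445) — x has crossed 3.44
linear interpolation between t=5.860 (3.43612) and t=5.880 (3.44456) → t≈5.869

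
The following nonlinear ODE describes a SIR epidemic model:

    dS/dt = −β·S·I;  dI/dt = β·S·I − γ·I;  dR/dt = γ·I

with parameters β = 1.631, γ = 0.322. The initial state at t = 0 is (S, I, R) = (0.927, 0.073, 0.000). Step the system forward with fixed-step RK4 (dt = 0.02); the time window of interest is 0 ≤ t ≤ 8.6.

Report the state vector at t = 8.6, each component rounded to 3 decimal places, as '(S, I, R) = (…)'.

t=0.000: state=(0.927, 0.073, 0.000)
step 1 (dt=0.02): k1=(-0.110, 0.087, 0.024), k2=(-0.112, 0.088, 0.024), k3=(-0.112, 0.088, 0.024), k4=(-0.113, 0.089, 0.024); state += dt/6·(k1+2k2+2k3+k4)
t=0.020: state=(0.925, 0.075, 0.000)
t=0.040: state=(0.922, 0.077, 0.001)
t=0.060: state=(0.920, 0.078, 0.001)
continuing one RK4 step at a time; state shown every 25 steps (Δt=0.5):
t=0.500: state=(0.855, 0.129, 0.016)
t=1.000: state=(0.746, 0.211, 0.043)
t=1.500: state=(0.603, 0.312, 0.085)
t=2.000: state=(0.449, 0.408, 0.143)
t=2.500: state=(0.313, 0.473, 0.215)
t=3.000: state=(0.210, 0.497, 0.293)
t=3.500: state=(0.140, 0.487, 0.373)
t=4.000: state=(0.095, 0.456, 0.449)
t=4.500: state=(0.067, 0.414, 0.519)
t=5.000: state=(0.049, 0.369, 0.582)
t=5.500: state=(0.037, 0.325, 0.638)
t=6.000: state=(0.029, 0.284, 0.687)
t=6.500: state=(0.023, 0.247, 0.730)
t=7.000: state=(0.019, 0.214, 0.767)
t=7.500: state=(0.016, 0.185, 0.799)
t=8.000: state=(0.014, 0.159, 0.827)
t=8.500: state=(0.012, 0.137, 0.850)
t=8.600: state=(0.012, 0.133, 0.855)

(S, I, R) = (0.012, 0.133, 0.855)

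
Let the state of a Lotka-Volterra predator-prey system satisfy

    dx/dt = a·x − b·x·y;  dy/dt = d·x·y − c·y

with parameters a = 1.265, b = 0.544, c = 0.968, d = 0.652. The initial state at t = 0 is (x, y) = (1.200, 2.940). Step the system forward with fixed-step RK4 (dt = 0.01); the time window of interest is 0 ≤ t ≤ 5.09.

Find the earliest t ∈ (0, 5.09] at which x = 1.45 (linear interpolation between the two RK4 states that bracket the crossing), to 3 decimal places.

t=0.000: state=(1.200, 2.940)
step 1 (dt=0.01): k1=(-0.401, -0.546), k2=(-0.399, -0.549), k3=(-0.399, -0.549), k4=(-0.396, -0.552); state += dt/6·(k1+2k2+2k3+k4)
t=0.010: state=(1.196, 2.935)
t=0.020: state=(1.192, 2.929)
t=0.030: state=(1.188, 2.923)
continuing one RK4 step at a time; state shown every 20 steps (Δt=0.2):
t=0.200: state=(1.130, 2.819)
t=0.400: state=(1.078, 2.682)
t=0.600: state=(1.045, 2.538)
t=0.800: state=(1.030, 2.394)
t=1.000: state=(1.030, 2.255)
t=1.200: state=(1.045, 2.127)
t=1.400: state=(1.075, 2.012)
t=1.600: state=(1.118, 1.913)
t=1.800: state=(1.175, 1.830)
t=2.000: state=(1.245, 1.765)
t=2.200: state=(1.326, 1.720)
t=2.400: state=(1.419, 1.695)
t=2.460: state=(1.448, 1.691)
next step: t=2.470: state=(1.453, 1.691) — x has crossed 1.45
linear interpolation between t=2.460 (1.44839) and t=2.470 (1.45339) → t≈2.463

t = 2.463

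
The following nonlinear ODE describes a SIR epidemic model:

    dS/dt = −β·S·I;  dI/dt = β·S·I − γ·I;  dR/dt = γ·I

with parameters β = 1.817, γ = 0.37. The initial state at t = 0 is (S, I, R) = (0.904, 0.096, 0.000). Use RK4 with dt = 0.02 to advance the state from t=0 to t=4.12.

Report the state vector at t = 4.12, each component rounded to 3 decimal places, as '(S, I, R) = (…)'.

(S, I, R) = (0.056, 0.377, 0.567)

t=0.000: state=(0.904, 0.096, 0.000)
step 1 (dt=0.02): k1=(-0.158, 0.122, 0.036), k2=(-0.159, 0.123, 0.036), k3=(-0.159, 0.123, 0.036), k4=(-0.161, 0.125, 0.036); state += dt/6·(k1+2k2+2k3+k4)
t=0.020: state=(0.901, 0.098, 0.001)
t=0.040: state=(0.898, 0.101, 0.001)
t=0.060: state=(0.894, 0.104, 0.002)
continuing one RK4 step at a time; state shown every 10 steps (Δt=0.2):
t=0.200: state=(0.869, 0.123, 0.008)
t=0.400: state=(0.826, 0.156, 0.018)
t=0.600: state=(0.775, 0.193, 0.031)
t=0.800: state=(0.717, 0.235, 0.047)
t=1.000: state=(0.653, 0.281, 0.066)
t=1.200: state=(0.585, 0.326, 0.089)
t=1.400: state=(0.515, 0.370, 0.114)
t=1.600: state=(0.447, 0.409, 0.143)
t=1.800: state=(0.383, 0.442, 0.175)
t=2.000: state=(0.325, 0.467, 0.209)
t=2.200: state=(0.273, 0.483, 0.244)
t=2.400: state=(0.229, 0.491, 0.280)
t=2.600: state=(0.191, 0.492, 0.316)
t=2.800: state=(0.160, 0.487, 0.353)
t=3.000: state=(0.134, 0.477, 0.388)
t=3.200: state=(0.113, 0.464, 0.423)
t=3.400: state=(0.096, 0.447, 0.457)
t=3.600: state=(0.082, 0.429, 0.489)
t=3.800: state=(0.070, 0.409, 0.520)
t=4.000: state=(0.061, 0.389, 0.550)
t=4.120: state=(0.056, 0.377, 0.567)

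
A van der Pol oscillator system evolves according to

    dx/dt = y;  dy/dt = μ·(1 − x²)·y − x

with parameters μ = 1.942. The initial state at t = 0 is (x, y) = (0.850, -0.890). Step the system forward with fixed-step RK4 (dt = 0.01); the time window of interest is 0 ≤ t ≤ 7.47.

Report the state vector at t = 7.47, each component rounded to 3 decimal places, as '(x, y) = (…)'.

t=0.000: state=(0.850, -0.890)
step 1 (dt=0.01): k1=(-0.890, -1.330), k2=(-0.897, -1.342), k3=(-0.897, -1.342), k4=(-0.903, -1.354); state += dt/6·(k1+2k2+2k3+k4)
t=0.010: state=(0.841, -0.903)
t=0.020: state=(0.832, -0.917)
t=0.030: state=(0.823, -0.931)
continuing one RK4 step at a time; state shown every 25 steps (Δt=0.25):
t=0.250: state=(0.578, -1.327)
t=0.500: state=(0.157, -2.117)
t=0.750: state=(-0.518, -3.297)
t=1.000: state=(-1.381, -3.120)
t=1.250: state=(-1.894, -1.002)
t=1.500: state=(-1.991, 0.013)
t=1.750: state=(-1.949, 0.269)
t=2.000: state=(-1.871, 0.345)
t=2.250: state=(-1.779, 0.387)
t=2.500: state=(-1.677, 0.427)
t=2.750: state=(-1.565, 0.476)
t=3.000: state=(-1.438, 0.542)
t=3.250: state=(-1.291, 0.638)
t=3.500: state=(-1.115, 0.785)
t=3.750: state=(-0.890, 1.033)
t=4.000: state=(-0.581, 1.490)
t=4.250: state=(-0.110, 2.370)
t=4.500: state=(0.640, 3.596)
t=4.750: state=(1.524, 2.916)
t=5.000: state=(1.961, 0.730)
t=5.250: state=(2.017, -0.093)
t=5.500: state=(1.964, -0.287)
t=5.750: state=(1.883, -0.347)
t=6.000: state=(1.792, -0.384)
t=6.250: state=(1.691, -0.422)
t=6.500: state=(1.580, -0.469)
t=6.750: state=(1.455, -0.533)
t=7.000: state=(1.311, -0.623)
t=7.250: state=(1.140, -0.762)
t=7.470: state=(0.952, -0.958)

(x, y) = (0.952, -0.958)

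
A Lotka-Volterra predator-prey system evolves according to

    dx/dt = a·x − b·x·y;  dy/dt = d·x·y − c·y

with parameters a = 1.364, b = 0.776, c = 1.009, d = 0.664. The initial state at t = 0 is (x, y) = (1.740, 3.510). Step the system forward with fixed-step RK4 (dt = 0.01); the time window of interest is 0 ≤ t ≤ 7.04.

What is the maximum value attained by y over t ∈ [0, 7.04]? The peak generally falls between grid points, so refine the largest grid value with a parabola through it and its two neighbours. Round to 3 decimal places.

max y = 3.535

t=0.000: state=(1.740, 3.510)
step 1 (dt=0.01): k1=(-2.366, 0.514), k2=(-2.353, 0.487), k3=(-2.353, 0.487), k4=(-2.340, 0.460); state += dt/6·(k1+2k2+2k3+k4)
t=0.010: state=(1.716, 3.515)
t=0.020: state=(1.693, 3.519)
t=0.030: state=(1.670, 3.523)
continuing one RK4 step at a time; state shown every 25 steps (Δt=0.25):
t=0.250: state=(1.236, 3.483)
t=0.500: state=(0.904, 3.226)
t=0.750: state=(0.704, 2.860)
t=1.000: state=(0.590, 2.472)
t=1.250: state=(0.533, 2.107)
t=1.500: state=(0.514, 1.785)
t=1.750: state=(0.525, 1.512)
t=2.000: state=(0.564, 1.285)
t=2.250: state=(0.629, 1.102)
t=2.500: state=(0.725, 0.958)
t=2.750: state=(0.856, 0.848)
t=3.000: state=(1.030, 0.771)
t=3.250: state=(1.254, 0.723)
t=3.500: state=(1.535, 0.708)
t=3.750: state=(1.880, 0.730)
t=4.000: state=(2.281, 0.800)
t=4.250: state=(2.713, 0.941)
t=4.500: state=(3.110, 1.187)
t=4.750: state=(3.353, 1.582)
t=5.000: state=(3.293, 2.145)
t=5.250: state=(2.868, 2.792)
t=5.500: state=(2.222, 3.315)
t=5.750: state=(1.600, 3.531)
t=6.000: state=(1.140, 3.436)
t=6.250: state=(0.845, 3.142)
t=6.500: state=(0.670, 2.765)
t=6.750: state=(0.572, 2.379)
t=7.000: state=(0.525, 2.024)
t=7.040: state=(0.521, 1.971)
largest grid value and its neighbours: y(0.090)=3.53474, y(0.100)=3.53492, y(0.110)=3.53461
parabola through these three points peaks at t≈0.099 with y≈3.53492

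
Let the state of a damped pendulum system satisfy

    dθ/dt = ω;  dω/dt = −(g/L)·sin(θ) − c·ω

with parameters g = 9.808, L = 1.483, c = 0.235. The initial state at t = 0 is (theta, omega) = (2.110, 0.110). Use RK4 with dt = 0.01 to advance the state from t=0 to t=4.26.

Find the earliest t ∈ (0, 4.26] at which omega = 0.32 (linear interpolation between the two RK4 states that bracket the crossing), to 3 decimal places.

t=0.000: state=(2.110, 0.110)
step 1 (dt=0.01): k1=(0.110, -5.701), k2=(0.081, -5.693), k3=(0.082, -5.693), k4=(0.053, -5.685); state += dt/6·(k1+2k2+2k3+k4)
t=0.010: state=(2.111, 0.053)
t=0.020: state=(2.111, -0.004)
t=0.030: state=(2.111, -0.060)
continuing one RK4 step at a time; state shown every 20 steps (Δt=0.2):
t=0.200: state=(2.019, -1.021)
t=0.400: state=(1.698, -2.201)
t=0.600: state=(1.139, -3.363)
t=0.800: state=(0.381, -4.087)
t=1.000: state=(-0.431, -3.859)
t=1.200: state=(-1.104, -2.783)
t=1.400: state=(-1.525, -1.407)
t=1.600: state=(-1.669, -0.053)
t=1.650: state=(-1.664, 0.275)
next step: t=1.660: state=(-1.661, 0.340) — omega has crossed 0.32
linear interpolation between t=1.650 (0.27503) and t=1.660 (0.34016) → t≈1.657

t = 1.657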